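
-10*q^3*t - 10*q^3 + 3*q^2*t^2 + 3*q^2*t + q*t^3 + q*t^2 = (-2*q + t)*(5*q + t)*(q*t + q)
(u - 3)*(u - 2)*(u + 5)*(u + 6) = u^4 + 6*u^3 - 19*u^2 - 84*u + 180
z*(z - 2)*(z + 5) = z^3 + 3*z^2 - 10*z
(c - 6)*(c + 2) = c^2 - 4*c - 12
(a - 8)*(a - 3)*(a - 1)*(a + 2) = a^4 - 10*a^3 + 11*a^2 + 46*a - 48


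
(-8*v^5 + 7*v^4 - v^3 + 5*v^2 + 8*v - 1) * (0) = 0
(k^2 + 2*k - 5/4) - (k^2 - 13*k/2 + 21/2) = 17*k/2 - 47/4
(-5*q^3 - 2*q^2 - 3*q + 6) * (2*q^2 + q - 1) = -10*q^5 - 9*q^4 - 3*q^3 + 11*q^2 + 9*q - 6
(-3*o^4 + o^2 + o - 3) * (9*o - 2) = -27*o^5 + 6*o^4 + 9*o^3 + 7*o^2 - 29*o + 6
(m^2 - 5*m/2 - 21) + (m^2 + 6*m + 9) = 2*m^2 + 7*m/2 - 12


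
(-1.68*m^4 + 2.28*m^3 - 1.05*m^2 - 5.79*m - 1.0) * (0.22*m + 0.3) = -0.3696*m^5 - 0.00240000000000007*m^4 + 0.453*m^3 - 1.5888*m^2 - 1.957*m - 0.3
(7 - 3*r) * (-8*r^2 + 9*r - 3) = 24*r^3 - 83*r^2 + 72*r - 21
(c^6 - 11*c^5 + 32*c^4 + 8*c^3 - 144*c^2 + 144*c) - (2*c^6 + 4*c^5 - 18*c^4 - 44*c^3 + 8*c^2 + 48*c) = -c^6 - 15*c^5 + 50*c^4 + 52*c^3 - 152*c^2 + 96*c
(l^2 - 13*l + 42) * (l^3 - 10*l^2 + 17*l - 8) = l^5 - 23*l^4 + 189*l^3 - 649*l^2 + 818*l - 336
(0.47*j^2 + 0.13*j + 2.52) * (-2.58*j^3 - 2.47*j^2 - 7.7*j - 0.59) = -1.2126*j^5 - 1.4963*j^4 - 10.4417*j^3 - 7.5027*j^2 - 19.4807*j - 1.4868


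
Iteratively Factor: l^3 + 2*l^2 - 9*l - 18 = (l + 3)*(l^2 - l - 6) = (l - 3)*(l + 3)*(l + 2)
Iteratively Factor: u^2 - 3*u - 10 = (u + 2)*(u - 5)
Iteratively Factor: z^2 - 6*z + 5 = (z - 1)*(z - 5)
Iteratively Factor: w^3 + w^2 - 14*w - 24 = (w - 4)*(w^2 + 5*w + 6) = (w - 4)*(w + 2)*(w + 3)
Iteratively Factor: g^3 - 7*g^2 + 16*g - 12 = (g - 2)*(g^2 - 5*g + 6) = (g - 3)*(g - 2)*(g - 2)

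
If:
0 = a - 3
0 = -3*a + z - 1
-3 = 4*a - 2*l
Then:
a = 3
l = 15/2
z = 10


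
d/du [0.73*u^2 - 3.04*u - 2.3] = 1.46*u - 3.04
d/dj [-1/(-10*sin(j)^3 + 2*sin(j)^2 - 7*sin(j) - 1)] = 4*(-30*sin(j)^2 + 4*sin(j) - 7)*cos(j)/(-29*sin(j) + 5*sin(3*j) - 2*cos(2*j))^2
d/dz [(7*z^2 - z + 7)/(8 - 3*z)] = (-21*z^2 + 112*z + 13)/(9*z^2 - 48*z + 64)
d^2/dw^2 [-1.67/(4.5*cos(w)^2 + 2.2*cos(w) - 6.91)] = (135.27*(1 - cos(w)^2)^2 + 132.264*cos(w)^3 + 283.4324*cos(w)^2 - 135.80941*cos(w) - 20.66625*cos(3*w) - 255.2929)/(4.5*cos(w)^2 + 2.2*cos(w) - 6.91)^3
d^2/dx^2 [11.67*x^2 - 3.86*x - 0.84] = 23.3400000000000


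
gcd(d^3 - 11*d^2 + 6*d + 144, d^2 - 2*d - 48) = d - 8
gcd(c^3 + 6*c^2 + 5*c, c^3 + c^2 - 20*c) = c^2 + 5*c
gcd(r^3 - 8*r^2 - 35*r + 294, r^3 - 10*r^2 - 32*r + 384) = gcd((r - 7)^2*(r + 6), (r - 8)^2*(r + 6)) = r + 6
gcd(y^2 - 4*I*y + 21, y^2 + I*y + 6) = y + 3*I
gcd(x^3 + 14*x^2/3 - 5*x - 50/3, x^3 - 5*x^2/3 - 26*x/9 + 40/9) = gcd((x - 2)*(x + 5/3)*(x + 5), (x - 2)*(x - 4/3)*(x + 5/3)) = x^2 - x/3 - 10/3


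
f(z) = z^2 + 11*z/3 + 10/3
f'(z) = 2*z + 11/3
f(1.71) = 12.53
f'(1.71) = 7.09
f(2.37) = 17.64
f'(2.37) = 8.41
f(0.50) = 5.42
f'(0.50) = 4.67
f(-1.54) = 0.06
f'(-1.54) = 0.59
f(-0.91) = 0.82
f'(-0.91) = 1.85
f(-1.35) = 0.21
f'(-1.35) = 0.97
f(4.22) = 36.62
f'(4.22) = 12.11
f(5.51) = 53.90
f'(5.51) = 14.69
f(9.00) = 117.33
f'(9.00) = 21.67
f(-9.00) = 51.33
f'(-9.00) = -14.33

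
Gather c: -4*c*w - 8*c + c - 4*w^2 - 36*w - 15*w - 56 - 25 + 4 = c*(-4*w - 7) - 4*w^2 - 51*w - 77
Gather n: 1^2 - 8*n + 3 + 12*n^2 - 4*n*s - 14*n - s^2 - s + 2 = 12*n^2 + n*(-4*s - 22) - s^2 - s + 6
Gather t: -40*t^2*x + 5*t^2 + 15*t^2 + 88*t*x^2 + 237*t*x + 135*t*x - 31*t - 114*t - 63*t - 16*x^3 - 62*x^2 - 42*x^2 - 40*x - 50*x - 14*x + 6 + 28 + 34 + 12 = t^2*(20 - 40*x) + t*(88*x^2 + 372*x - 208) - 16*x^3 - 104*x^2 - 104*x + 80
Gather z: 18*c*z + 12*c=18*c*z + 12*c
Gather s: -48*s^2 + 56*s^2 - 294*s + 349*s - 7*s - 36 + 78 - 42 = 8*s^2 + 48*s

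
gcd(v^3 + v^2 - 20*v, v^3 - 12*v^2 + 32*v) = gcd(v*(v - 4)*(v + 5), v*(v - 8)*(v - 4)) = v^2 - 4*v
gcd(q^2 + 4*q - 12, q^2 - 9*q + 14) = q - 2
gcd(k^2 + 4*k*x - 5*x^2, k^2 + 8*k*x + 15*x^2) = k + 5*x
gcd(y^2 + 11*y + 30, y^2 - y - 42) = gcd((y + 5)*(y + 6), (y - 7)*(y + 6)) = y + 6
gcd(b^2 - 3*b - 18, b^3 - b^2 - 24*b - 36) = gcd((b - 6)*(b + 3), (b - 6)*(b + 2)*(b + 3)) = b^2 - 3*b - 18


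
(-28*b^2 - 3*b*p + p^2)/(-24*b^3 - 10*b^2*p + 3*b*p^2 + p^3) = (-7*b + p)/(-6*b^2 - b*p + p^2)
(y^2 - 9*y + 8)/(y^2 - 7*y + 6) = (y - 8)/(y - 6)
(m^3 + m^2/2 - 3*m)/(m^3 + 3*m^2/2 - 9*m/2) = (m + 2)/(m + 3)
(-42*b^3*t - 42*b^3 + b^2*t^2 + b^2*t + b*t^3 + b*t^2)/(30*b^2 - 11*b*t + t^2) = b*(7*b*t + 7*b + t^2 + t)/(-5*b + t)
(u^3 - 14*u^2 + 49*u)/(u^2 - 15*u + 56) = u*(u - 7)/(u - 8)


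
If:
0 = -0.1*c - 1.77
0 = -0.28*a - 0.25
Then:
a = -0.89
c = -17.70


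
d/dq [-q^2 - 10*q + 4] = -2*q - 10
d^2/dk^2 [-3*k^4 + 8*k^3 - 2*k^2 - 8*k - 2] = -36*k^2 + 48*k - 4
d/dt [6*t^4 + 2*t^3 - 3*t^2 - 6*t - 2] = 24*t^3 + 6*t^2 - 6*t - 6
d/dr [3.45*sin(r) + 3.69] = 3.45*cos(r)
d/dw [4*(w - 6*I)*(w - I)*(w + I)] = 12*w^2 - 48*I*w + 4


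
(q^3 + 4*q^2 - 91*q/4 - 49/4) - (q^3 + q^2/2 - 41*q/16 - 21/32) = 7*q^2/2 - 323*q/16 - 371/32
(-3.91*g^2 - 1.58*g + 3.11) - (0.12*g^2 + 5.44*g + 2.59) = -4.03*g^2 - 7.02*g + 0.52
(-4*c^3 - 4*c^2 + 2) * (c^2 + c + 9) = -4*c^5 - 8*c^4 - 40*c^3 - 34*c^2 + 2*c + 18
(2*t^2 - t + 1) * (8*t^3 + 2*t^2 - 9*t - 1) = 16*t^5 - 4*t^4 - 12*t^3 + 9*t^2 - 8*t - 1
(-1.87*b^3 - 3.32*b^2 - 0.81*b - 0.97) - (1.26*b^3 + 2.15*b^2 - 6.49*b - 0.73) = -3.13*b^3 - 5.47*b^2 + 5.68*b - 0.24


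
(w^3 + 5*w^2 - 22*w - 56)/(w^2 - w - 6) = (w^2 + 3*w - 28)/(w - 3)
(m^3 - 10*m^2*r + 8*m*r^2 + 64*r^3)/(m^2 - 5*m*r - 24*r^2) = (m^2 - 2*m*r - 8*r^2)/(m + 3*r)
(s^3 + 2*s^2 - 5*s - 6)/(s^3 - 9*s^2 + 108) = (s^2 - s - 2)/(s^2 - 12*s + 36)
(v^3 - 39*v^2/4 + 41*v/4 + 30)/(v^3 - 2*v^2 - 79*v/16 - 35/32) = 8*(v^2 - 11*v + 24)/(8*v^2 - 26*v - 7)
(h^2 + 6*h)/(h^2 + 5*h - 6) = h/(h - 1)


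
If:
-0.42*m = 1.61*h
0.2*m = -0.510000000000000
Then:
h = 0.67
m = -2.55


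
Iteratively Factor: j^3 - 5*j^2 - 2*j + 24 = (j - 4)*(j^2 - j - 6) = (j - 4)*(j + 2)*(j - 3)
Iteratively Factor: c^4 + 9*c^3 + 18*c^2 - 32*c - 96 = (c + 4)*(c^3 + 5*c^2 - 2*c - 24) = (c + 4)^2*(c^2 + c - 6) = (c - 2)*(c + 4)^2*(c + 3)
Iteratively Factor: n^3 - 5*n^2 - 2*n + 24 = (n - 4)*(n^2 - n - 6) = (n - 4)*(n - 3)*(n + 2)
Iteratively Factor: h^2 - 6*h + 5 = (h - 1)*(h - 5)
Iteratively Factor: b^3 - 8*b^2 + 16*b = (b - 4)*(b^2 - 4*b) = (b - 4)^2*(b)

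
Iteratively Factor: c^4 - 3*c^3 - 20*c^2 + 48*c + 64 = (c - 4)*(c^3 + c^2 - 16*c - 16) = (c - 4)^2*(c^2 + 5*c + 4) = (c - 4)^2*(c + 1)*(c + 4)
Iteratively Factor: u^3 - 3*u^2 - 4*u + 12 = (u - 2)*(u^2 - u - 6) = (u - 3)*(u - 2)*(u + 2)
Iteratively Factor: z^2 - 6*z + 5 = (z - 1)*(z - 5)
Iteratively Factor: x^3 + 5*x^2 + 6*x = (x + 3)*(x^2 + 2*x) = (x + 2)*(x + 3)*(x)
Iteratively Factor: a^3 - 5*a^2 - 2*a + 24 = (a - 3)*(a^2 - 2*a - 8) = (a - 4)*(a - 3)*(a + 2)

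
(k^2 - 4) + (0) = k^2 - 4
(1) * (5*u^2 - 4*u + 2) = 5*u^2 - 4*u + 2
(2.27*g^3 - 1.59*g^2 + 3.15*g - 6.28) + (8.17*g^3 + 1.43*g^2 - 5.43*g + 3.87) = 10.44*g^3 - 0.16*g^2 - 2.28*g - 2.41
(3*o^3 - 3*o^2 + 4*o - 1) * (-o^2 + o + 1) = -3*o^5 + 6*o^4 - 4*o^3 + 2*o^2 + 3*o - 1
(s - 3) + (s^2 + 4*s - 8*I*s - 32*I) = s^2 + 5*s - 8*I*s - 3 - 32*I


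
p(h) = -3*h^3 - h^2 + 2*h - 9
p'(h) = -9*h^2 - 2*h + 2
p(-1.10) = -8.42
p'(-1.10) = -6.69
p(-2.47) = 25.17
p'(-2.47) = -47.97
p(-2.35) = 19.71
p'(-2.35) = -43.00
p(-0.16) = -9.33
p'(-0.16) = 2.09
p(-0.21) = -9.44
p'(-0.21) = 2.02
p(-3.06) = 61.47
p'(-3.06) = -76.15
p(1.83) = -27.07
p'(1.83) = -31.80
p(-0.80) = -9.70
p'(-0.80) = -2.16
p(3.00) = -93.00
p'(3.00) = -85.00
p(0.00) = -9.00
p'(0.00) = 2.00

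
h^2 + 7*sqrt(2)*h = h*(h + 7*sqrt(2))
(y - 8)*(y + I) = y^2 - 8*y + I*y - 8*I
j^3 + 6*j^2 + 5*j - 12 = (j - 1)*(j + 3)*(j + 4)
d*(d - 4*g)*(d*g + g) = d^3*g - 4*d^2*g^2 + d^2*g - 4*d*g^2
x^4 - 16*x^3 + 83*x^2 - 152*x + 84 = (x - 7)*(x - 6)*(x - 2)*(x - 1)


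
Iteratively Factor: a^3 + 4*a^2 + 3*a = (a + 1)*(a^2 + 3*a) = (a + 1)*(a + 3)*(a)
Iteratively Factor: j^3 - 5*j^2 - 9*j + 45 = (j + 3)*(j^2 - 8*j + 15) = (j - 5)*(j + 3)*(j - 3)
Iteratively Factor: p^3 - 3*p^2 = (p)*(p^2 - 3*p) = p^2*(p - 3)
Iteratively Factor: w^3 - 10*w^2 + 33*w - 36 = (w - 4)*(w^2 - 6*w + 9) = (w - 4)*(w - 3)*(w - 3)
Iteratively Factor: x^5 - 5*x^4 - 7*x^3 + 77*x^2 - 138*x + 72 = (x - 3)*(x^4 - 2*x^3 - 13*x^2 + 38*x - 24) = (x - 3)*(x - 1)*(x^3 - x^2 - 14*x + 24) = (x - 3)^2*(x - 1)*(x^2 + 2*x - 8) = (x - 3)^2*(x - 1)*(x + 4)*(x - 2)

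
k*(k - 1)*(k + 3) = k^3 + 2*k^2 - 3*k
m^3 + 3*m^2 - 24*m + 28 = (m - 2)^2*(m + 7)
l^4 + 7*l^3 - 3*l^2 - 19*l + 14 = (l - 1)^2*(l + 2)*(l + 7)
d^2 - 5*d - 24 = (d - 8)*(d + 3)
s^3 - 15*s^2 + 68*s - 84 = (s - 7)*(s - 6)*(s - 2)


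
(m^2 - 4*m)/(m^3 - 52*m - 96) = m*(4 - m)/(-m^3 + 52*m + 96)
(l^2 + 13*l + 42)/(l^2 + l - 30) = (l + 7)/(l - 5)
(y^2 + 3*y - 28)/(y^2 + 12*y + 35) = (y - 4)/(y + 5)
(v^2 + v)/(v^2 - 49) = v*(v + 1)/(v^2 - 49)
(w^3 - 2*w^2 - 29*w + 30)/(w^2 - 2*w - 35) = (w^2 - 7*w + 6)/(w - 7)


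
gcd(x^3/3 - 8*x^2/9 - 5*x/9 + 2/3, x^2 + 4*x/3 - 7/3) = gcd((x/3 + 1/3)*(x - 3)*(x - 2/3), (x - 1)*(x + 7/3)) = 1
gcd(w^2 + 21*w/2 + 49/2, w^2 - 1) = 1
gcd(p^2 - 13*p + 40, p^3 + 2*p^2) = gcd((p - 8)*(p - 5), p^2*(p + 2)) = 1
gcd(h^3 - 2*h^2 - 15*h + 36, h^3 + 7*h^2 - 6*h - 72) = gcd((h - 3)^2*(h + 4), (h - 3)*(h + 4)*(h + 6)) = h^2 + h - 12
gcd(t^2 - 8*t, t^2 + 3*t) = t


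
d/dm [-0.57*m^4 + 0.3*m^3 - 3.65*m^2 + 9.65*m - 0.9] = -2.28*m^3 + 0.9*m^2 - 7.3*m + 9.65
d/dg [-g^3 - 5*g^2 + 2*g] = -3*g^2 - 10*g + 2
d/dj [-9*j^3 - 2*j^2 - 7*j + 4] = -27*j^2 - 4*j - 7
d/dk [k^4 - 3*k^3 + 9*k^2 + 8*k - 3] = 4*k^3 - 9*k^2 + 18*k + 8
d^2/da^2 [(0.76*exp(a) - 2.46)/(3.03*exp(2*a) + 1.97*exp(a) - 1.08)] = (6.977484*exp(4*a) - 94.876572*exp(3*a) - 29.129814*exp(2*a) - 40.130454*exp(a) - 4.347432)*exp(a)/(27.818127*exp(6*a) + 54.259119*exp(5*a) + 5.531265*exp(4*a) - 31.034395*exp(3*a) - 1.97154*exp(2*a) + 6.893424*exp(a) - 1.259712)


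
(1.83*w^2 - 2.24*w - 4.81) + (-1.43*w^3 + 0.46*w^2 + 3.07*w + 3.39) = -1.43*w^3 + 2.29*w^2 + 0.83*w - 1.42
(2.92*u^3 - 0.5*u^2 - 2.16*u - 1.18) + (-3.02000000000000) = 2.92*u^3 - 0.5*u^2 - 2.16*u - 4.2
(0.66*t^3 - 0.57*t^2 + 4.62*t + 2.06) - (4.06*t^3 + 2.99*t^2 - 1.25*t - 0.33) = -3.4*t^3 - 3.56*t^2 + 5.87*t + 2.39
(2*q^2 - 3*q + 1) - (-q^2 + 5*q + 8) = 3*q^2 - 8*q - 7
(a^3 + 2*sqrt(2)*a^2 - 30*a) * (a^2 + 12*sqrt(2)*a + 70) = a^5 + 14*sqrt(2)*a^4 + 88*a^3 - 220*sqrt(2)*a^2 - 2100*a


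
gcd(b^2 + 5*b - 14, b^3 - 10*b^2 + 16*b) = b - 2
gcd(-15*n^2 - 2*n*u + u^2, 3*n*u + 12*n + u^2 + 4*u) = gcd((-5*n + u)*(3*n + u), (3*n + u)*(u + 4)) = 3*n + u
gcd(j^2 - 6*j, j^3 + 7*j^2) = j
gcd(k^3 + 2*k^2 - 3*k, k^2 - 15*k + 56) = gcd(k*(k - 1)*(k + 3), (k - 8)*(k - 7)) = 1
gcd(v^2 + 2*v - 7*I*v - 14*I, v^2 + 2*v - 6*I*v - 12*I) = v + 2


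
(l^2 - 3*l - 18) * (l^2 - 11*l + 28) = l^4 - 14*l^3 + 43*l^2 + 114*l - 504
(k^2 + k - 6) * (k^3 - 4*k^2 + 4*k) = k^5 - 3*k^4 - 6*k^3 + 28*k^2 - 24*k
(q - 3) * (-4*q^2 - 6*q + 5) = -4*q^3 + 6*q^2 + 23*q - 15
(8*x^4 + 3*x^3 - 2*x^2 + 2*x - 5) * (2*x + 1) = 16*x^5 + 14*x^4 - x^3 + 2*x^2 - 8*x - 5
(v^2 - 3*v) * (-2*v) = -2*v^3 + 6*v^2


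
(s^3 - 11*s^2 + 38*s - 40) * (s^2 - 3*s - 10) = s^5 - 14*s^4 + 61*s^3 - 44*s^2 - 260*s + 400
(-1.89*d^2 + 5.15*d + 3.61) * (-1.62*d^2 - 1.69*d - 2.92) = 3.0618*d^4 - 5.1489*d^3 - 9.0329*d^2 - 21.1389*d - 10.5412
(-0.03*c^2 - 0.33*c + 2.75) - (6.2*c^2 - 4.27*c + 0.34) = -6.23*c^2 + 3.94*c + 2.41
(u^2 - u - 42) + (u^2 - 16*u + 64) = 2*u^2 - 17*u + 22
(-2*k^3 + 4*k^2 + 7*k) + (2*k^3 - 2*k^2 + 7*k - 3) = 2*k^2 + 14*k - 3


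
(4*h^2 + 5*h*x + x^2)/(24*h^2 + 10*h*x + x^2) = (h + x)/(6*h + x)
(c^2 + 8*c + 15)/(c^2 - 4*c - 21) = (c + 5)/(c - 7)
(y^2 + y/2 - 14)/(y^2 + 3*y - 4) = (y - 7/2)/(y - 1)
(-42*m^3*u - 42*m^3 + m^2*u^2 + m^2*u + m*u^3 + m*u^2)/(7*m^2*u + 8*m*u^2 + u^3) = m*(-6*m*u - 6*m + u^2 + u)/(u*(m + u))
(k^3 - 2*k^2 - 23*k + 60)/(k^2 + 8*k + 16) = (k^3 - 2*k^2 - 23*k + 60)/(k^2 + 8*k + 16)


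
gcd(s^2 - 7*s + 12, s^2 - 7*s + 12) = s^2 - 7*s + 12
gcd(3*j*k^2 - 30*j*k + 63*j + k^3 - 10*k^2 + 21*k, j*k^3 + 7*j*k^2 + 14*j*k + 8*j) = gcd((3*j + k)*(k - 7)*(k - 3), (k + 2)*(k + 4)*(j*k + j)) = 1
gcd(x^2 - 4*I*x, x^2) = x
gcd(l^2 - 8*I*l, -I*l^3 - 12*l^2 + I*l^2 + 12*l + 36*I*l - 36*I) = 1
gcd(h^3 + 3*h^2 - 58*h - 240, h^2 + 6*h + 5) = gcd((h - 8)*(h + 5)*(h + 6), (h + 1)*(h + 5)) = h + 5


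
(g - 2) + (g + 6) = 2*g + 4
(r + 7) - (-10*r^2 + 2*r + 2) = 10*r^2 - r + 5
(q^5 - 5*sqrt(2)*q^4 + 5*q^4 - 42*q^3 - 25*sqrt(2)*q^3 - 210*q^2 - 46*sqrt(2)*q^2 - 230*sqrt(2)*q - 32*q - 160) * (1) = q^5 - 5*sqrt(2)*q^4 + 5*q^4 - 42*q^3 - 25*sqrt(2)*q^3 - 210*q^2 - 46*sqrt(2)*q^2 - 230*sqrt(2)*q - 32*q - 160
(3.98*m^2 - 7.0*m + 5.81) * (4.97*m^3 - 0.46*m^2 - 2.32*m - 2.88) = 19.7806*m^5 - 36.6208*m^4 + 22.8621*m^3 + 2.105*m^2 + 6.6808*m - 16.7328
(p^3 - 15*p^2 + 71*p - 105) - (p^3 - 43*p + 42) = -15*p^2 + 114*p - 147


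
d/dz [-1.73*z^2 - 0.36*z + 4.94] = -3.46*z - 0.36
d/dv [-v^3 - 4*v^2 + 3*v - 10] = -3*v^2 - 8*v + 3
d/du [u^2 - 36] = 2*u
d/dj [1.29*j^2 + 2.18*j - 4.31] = 2.58*j + 2.18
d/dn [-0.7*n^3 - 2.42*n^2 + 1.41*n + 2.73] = -2.1*n^2 - 4.84*n + 1.41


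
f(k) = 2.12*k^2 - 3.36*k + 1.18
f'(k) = 4.24*k - 3.36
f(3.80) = 19.02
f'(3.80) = 12.75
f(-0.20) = 1.94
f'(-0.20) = -4.21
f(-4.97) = 70.25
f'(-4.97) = -24.43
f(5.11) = 39.37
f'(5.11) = 18.31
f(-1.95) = 15.79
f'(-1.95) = -11.63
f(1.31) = 0.42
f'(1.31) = 2.19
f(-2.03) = 16.74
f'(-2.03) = -11.97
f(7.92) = 107.55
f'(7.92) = 30.22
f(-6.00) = 97.66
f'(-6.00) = -28.80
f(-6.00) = 97.66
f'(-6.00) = -28.80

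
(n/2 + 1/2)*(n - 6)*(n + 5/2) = n^3/2 - 5*n^2/4 - 37*n/4 - 15/2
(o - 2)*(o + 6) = o^2 + 4*o - 12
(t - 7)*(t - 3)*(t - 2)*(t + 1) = t^4 - 11*t^3 + 29*t^2 - t - 42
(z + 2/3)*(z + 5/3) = z^2 + 7*z/3 + 10/9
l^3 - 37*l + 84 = (l - 4)*(l - 3)*(l + 7)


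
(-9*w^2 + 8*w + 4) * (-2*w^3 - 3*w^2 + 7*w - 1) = 18*w^5 + 11*w^4 - 95*w^3 + 53*w^2 + 20*w - 4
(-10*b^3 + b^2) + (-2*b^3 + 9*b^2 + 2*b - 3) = -12*b^3 + 10*b^2 + 2*b - 3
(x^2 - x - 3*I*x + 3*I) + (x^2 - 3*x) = 2*x^2 - 4*x - 3*I*x + 3*I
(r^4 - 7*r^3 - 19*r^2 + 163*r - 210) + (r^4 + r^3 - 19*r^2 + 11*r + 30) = 2*r^4 - 6*r^3 - 38*r^2 + 174*r - 180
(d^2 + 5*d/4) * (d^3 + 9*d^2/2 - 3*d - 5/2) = d^5 + 23*d^4/4 + 21*d^3/8 - 25*d^2/4 - 25*d/8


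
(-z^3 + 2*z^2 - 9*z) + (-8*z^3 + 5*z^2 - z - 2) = -9*z^3 + 7*z^2 - 10*z - 2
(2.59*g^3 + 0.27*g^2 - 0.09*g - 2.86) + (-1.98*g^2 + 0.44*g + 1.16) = 2.59*g^3 - 1.71*g^2 + 0.35*g - 1.7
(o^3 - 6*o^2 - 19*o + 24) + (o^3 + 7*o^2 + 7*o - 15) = 2*o^3 + o^2 - 12*o + 9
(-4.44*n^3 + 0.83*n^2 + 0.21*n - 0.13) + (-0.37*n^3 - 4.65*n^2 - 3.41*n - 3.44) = -4.81*n^3 - 3.82*n^2 - 3.2*n - 3.57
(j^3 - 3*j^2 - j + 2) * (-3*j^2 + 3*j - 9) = -3*j^5 + 12*j^4 - 15*j^3 + 18*j^2 + 15*j - 18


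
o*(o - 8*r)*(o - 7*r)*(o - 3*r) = o^4 - 18*o^3*r + 101*o^2*r^2 - 168*o*r^3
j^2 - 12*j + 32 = (j - 8)*(j - 4)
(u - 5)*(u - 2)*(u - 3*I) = u^3 - 7*u^2 - 3*I*u^2 + 10*u + 21*I*u - 30*I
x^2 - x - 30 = (x - 6)*(x + 5)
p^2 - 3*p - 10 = (p - 5)*(p + 2)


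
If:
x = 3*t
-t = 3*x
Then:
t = 0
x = 0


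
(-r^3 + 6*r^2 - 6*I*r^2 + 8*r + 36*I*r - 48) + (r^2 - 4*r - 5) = -r^3 + 7*r^2 - 6*I*r^2 + 4*r + 36*I*r - 53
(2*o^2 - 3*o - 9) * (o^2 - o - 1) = 2*o^4 - 5*o^3 - 8*o^2 + 12*o + 9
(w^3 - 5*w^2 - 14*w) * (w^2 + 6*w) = w^5 + w^4 - 44*w^3 - 84*w^2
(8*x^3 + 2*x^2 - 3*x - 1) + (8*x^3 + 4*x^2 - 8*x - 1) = 16*x^3 + 6*x^2 - 11*x - 2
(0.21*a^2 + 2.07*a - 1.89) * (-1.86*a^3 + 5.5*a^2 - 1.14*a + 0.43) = -0.3906*a^5 - 2.6952*a^4 + 14.661*a^3 - 12.6645*a^2 + 3.0447*a - 0.8127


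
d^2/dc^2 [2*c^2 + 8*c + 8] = 4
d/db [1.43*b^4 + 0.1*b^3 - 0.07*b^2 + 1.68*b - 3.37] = 5.72*b^3 + 0.3*b^2 - 0.14*b + 1.68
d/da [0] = 0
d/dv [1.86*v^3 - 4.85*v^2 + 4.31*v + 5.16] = 5.58*v^2 - 9.7*v + 4.31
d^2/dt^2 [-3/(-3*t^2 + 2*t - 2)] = 6*(-9*t^2 + 6*t + 4*(3*t - 1)^2 - 6)/(3*t^2 - 2*t + 2)^3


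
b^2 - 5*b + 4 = (b - 4)*(b - 1)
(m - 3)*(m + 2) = m^2 - m - 6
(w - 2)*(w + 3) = w^2 + w - 6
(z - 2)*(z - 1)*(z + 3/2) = z^3 - 3*z^2/2 - 5*z/2 + 3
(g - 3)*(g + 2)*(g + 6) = g^3 + 5*g^2 - 12*g - 36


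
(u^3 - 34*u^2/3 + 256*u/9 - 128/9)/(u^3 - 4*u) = (9*u^3 - 102*u^2 + 256*u - 128)/(9*u*(u^2 - 4))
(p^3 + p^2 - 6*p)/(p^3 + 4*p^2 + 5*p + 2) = p*(p^2 + p - 6)/(p^3 + 4*p^2 + 5*p + 2)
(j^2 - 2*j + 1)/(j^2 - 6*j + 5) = (j - 1)/(j - 5)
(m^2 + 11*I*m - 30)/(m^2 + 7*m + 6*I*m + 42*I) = (m + 5*I)/(m + 7)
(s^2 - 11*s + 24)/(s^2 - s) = (s^2 - 11*s + 24)/(s*(s - 1))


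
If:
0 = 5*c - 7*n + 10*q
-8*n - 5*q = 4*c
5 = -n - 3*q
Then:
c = 575/219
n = -25/73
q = -340/219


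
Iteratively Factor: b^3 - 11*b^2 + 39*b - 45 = (b - 5)*(b^2 - 6*b + 9) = (b - 5)*(b - 3)*(b - 3)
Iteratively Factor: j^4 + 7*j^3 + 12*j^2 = (j + 3)*(j^3 + 4*j^2) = j*(j + 3)*(j^2 + 4*j) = j*(j + 3)*(j + 4)*(j)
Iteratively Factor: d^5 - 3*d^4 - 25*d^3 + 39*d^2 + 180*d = (d + 3)*(d^4 - 6*d^3 - 7*d^2 + 60*d) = (d - 4)*(d + 3)*(d^3 - 2*d^2 - 15*d) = d*(d - 4)*(d + 3)*(d^2 - 2*d - 15) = d*(d - 5)*(d - 4)*(d + 3)*(d + 3)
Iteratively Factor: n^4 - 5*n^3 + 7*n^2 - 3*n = (n - 3)*(n^3 - 2*n^2 + n) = (n - 3)*(n - 1)*(n^2 - n) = (n - 3)*(n - 1)^2*(n)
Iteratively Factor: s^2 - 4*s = (s)*(s - 4)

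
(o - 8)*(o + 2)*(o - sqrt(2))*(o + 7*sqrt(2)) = o^4 - 6*o^3 + 6*sqrt(2)*o^3 - 36*sqrt(2)*o^2 - 30*o^2 - 96*sqrt(2)*o + 84*o + 224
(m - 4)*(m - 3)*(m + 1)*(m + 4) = m^4 - 2*m^3 - 19*m^2 + 32*m + 48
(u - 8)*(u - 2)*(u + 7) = u^3 - 3*u^2 - 54*u + 112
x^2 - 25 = (x - 5)*(x + 5)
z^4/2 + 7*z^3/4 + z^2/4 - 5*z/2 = z*(z/2 + 1)*(z - 1)*(z + 5/2)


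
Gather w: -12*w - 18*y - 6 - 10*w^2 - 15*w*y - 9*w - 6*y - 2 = -10*w^2 + w*(-15*y - 21) - 24*y - 8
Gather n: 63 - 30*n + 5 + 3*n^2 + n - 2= 3*n^2 - 29*n + 66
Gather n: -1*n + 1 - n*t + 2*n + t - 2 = n*(1 - t) + t - 1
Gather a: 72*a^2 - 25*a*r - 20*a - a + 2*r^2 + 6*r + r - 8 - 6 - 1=72*a^2 + a*(-25*r - 21) + 2*r^2 + 7*r - 15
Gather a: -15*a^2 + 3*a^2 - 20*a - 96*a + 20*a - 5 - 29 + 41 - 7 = -12*a^2 - 96*a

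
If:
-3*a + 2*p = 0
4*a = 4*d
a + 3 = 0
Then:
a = -3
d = -3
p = -9/2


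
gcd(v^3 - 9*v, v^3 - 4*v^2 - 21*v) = v^2 + 3*v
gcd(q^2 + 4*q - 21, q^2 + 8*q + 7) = q + 7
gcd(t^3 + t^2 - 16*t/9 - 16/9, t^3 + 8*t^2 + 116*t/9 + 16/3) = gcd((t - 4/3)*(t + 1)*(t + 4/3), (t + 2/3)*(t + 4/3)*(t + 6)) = t + 4/3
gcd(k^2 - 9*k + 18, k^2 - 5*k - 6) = k - 6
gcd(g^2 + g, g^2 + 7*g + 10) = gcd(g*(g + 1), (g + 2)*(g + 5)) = 1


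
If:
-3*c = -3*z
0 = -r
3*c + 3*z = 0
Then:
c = 0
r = 0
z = 0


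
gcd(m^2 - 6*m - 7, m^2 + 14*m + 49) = 1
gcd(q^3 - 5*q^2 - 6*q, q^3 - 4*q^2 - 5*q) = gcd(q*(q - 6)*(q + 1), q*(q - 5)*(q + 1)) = q^2 + q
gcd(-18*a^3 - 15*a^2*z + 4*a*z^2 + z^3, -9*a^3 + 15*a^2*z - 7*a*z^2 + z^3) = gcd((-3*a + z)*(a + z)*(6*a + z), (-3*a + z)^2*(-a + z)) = -3*a + z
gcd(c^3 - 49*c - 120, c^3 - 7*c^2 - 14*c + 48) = c^2 - 5*c - 24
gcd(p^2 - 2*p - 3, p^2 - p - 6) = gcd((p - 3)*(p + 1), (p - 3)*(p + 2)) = p - 3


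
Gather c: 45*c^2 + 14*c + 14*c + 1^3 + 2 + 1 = 45*c^2 + 28*c + 4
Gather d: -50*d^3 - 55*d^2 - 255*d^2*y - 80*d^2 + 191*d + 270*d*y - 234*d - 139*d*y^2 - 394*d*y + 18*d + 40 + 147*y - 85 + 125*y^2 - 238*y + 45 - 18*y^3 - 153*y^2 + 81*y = -50*d^3 + d^2*(-255*y - 135) + d*(-139*y^2 - 124*y - 25) - 18*y^3 - 28*y^2 - 10*y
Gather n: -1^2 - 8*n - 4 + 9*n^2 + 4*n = 9*n^2 - 4*n - 5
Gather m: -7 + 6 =-1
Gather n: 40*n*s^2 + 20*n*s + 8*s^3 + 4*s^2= n*(40*s^2 + 20*s) + 8*s^3 + 4*s^2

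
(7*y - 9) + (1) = 7*y - 8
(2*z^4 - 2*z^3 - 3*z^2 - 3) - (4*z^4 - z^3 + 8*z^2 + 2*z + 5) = -2*z^4 - z^3 - 11*z^2 - 2*z - 8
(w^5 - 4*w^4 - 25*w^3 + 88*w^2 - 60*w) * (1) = w^5 - 4*w^4 - 25*w^3 + 88*w^2 - 60*w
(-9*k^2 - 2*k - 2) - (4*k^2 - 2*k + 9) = -13*k^2 - 11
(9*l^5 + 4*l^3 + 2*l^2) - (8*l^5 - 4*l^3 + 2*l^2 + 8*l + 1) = l^5 + 8*l^3 - 8*l - 1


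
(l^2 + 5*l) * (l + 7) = l^3 + 12*l^2 + 35*l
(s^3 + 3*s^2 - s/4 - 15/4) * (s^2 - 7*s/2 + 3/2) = s^5 - s^4/2 - 37*s^3/4 + 13*s^2/8 + 51*s/4 - 45/8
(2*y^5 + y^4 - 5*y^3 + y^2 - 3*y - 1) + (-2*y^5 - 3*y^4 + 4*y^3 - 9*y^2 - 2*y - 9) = -2*y^4 - y^3 - 8*y^2 - 5*y - 10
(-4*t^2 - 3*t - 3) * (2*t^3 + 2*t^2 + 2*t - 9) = -8*t^5 - 14*t^4 - 20*t^3 + 24*t^2 + 21*t + 27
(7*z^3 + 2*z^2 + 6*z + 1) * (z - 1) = 7*z^4 - 5*z^3 + 4*z^2 - 5*z - 1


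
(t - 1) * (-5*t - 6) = -5*t^2 - t + 6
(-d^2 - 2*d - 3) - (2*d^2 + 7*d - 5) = -3*d^2 - 9*d + 2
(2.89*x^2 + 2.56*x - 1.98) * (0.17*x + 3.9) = 0.4913*x^3 + 11.7062*x^2 + 9.6474*x - 7.722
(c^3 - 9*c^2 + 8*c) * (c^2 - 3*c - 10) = c^5 - 12*c^4 + 25*c^3 + 66*c^2 - 80*c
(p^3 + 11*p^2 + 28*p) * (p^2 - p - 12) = p^5 + 10*p^4 + 5*p^3 - 160*p^2 - 336*p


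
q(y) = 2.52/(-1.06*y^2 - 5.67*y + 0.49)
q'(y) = 2.52*(2.12*y + 5.67)/(-1.06*y^2 - 5.67*y + 0.49)^2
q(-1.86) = 0.34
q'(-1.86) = 0.08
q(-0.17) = 1.77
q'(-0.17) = 6.61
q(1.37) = -0.27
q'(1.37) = 0.25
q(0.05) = 12.36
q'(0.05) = 350.27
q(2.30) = -0.14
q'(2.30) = 0.08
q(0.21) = -3.37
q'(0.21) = 27.58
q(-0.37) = 1.03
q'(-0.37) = 2.06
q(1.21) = -0.32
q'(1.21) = 0.33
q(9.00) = -0.02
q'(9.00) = 0.00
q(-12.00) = -0.03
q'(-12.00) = -0.01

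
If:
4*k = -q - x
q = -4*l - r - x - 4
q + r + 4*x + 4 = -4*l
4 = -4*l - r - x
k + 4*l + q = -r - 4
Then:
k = 0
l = -r/4 - 1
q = 0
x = 0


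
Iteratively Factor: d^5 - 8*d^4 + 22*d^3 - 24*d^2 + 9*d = (d - 3)*(d^4 - 5*d^3 + 7*d^2 - 3*d) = (d - 3)*(d - 1)*(d^3 - 4*d^2 + 3*d) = (d - 3)^2*(d - 1)*(d^2 - d) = d*(d - 3)^2*(d - 1)*(d - 1)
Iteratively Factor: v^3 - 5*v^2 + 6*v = (v - 2)*(v^2 - 3*v) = v*(v - 2)*(v - 3)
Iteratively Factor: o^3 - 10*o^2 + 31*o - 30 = (o - 3)*(o^2 - 7*o + 10) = (o - 3)*(o - 2)*(o - 5)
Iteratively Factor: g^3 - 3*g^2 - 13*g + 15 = (g - 5)*(g^2 + 2*g - 3) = (g - 5)*(g - 1)*(g + 3)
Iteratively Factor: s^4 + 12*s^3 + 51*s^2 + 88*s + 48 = (s + 4)*(s^3 + 8*s^2 + 19*s + 12) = (s + 4)^2*(s^2 + 4*s + 3) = (s + 1)*(s + 4)^2*(s + 3)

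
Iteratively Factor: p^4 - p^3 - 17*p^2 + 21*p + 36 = (p - 3)*(p^3 + 2*p^2 - 11*p - 12) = (p - 3)*(p + 1)*(p^2 + p - 12) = (p - 3)*(p + 1)*(p + 4)*(p - 3)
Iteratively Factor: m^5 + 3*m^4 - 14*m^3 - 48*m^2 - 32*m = (m + 4)*(m^4 - m^3 - 10*m^2 - 8*m) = m*(m + 4)*(m^3 - m^2 - 10*m - 8) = m*(m + 1)*(m + 4)*(m^2 - 2*m - 8) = m*(m - 4)*(m + 1)*(m + 4)*(m + 2)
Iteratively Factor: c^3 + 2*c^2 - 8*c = (c)*(c^2 + 2*c - 8) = c*(c - 2)*(c + 4)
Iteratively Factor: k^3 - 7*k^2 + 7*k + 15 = (k - 5)*(k^2 - 2*k - 3) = (k - 5)*(k + 1)*(k - 3)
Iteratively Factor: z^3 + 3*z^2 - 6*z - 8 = (z + 1)*(z^2 + 2*z - 8) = (z + 1)*(z + 4)*(z - 2)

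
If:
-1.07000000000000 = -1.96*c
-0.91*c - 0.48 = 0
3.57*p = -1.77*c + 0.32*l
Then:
No Solution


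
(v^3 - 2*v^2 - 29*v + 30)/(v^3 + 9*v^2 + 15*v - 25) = (v - 6)/(v + 5)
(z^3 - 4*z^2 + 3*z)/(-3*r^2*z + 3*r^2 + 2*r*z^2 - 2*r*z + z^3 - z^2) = z*(z - 3)/(-3*r^2 + 2*r*z + z^2)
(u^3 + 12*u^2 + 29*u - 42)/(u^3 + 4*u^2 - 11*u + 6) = (u + 7)/(u - 1)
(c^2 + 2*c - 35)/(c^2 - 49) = (c - 5)/(c - 7)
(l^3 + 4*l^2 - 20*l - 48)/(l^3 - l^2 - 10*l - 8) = (l + 6)/(l + 1)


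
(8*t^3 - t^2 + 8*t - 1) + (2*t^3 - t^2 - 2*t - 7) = 10*t^3 - 2*t^2 + 6*t - 8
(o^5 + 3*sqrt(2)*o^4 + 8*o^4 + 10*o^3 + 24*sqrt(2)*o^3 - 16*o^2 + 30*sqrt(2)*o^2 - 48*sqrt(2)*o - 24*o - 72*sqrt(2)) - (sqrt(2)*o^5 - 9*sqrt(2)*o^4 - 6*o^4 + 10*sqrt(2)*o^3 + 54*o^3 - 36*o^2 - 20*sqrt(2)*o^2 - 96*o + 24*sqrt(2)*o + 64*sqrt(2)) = -sqrt(2)*o^5 + o^5 + 14*o^4 + 12*sqrt(2)*o^4 - 44*o^3 + 14*sqrt(2)*o^3 + 20*o^2 + 50*sqrt(2)*o^2 - 72*sqrt(2)*o + 72*o - 136*sqrt(2)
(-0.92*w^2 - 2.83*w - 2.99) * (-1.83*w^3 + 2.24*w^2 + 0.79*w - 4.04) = 1.6836*w^5 + 3.1181*w^4 - 1.5943*w^3 - 5.2165*w^2 + 9.0711*w + 12.0796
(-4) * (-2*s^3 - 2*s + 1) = 8*s^3 + 8*s - 4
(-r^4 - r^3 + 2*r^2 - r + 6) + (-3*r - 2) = -r^4 - r^3 + 2*r^2 - 4*r + 4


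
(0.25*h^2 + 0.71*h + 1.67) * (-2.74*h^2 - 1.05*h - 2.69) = -0.685*h^4 - 2.2079*h^3 - 5.9938*h^2 - 3.6634*h - 4.4923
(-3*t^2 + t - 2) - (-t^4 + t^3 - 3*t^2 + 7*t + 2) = t^4 - t^3 - 6*t - 4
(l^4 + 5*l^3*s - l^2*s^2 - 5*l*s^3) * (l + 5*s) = l^5 + 10*l^4*s + 24*l^3*s^2 - 10*l^2*s^3 - 25*l*s^4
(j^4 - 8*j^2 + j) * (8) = 8*j^4 - 64*j^2 + 8*j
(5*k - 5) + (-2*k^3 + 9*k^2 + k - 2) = -2*k^3 + 9*k^2 + 6*k - 7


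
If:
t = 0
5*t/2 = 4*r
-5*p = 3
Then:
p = -3/5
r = 0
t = 0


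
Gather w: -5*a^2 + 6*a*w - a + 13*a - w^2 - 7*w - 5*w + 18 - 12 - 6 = -5*a^2 + 12*a - w^2 + w*(6*a - 12)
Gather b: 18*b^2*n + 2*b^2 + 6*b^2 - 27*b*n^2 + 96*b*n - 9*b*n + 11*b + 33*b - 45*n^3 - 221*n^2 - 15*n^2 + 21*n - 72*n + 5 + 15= b^2*(18*n + 8) + b*(-27*n^2 + 87*n + 44) - 45*n^3 - 236*n^2 - 51*n + 20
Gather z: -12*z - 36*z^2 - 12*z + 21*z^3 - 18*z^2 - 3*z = 21*z^3 - 54*z^2 - 27*z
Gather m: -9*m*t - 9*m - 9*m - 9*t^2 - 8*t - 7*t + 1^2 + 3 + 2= m*(-9*t - 18) - 9*t^2 - 15*t + 6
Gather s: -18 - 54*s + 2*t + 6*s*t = s*(6*t - 54) + 2*t - 18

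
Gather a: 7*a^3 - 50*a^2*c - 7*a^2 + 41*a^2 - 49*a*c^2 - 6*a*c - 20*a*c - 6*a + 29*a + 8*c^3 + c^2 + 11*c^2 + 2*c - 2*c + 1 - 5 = 7*a^3 + a^2*(34 - 50*c) + a*(-49*c^2 - 26*c + 23) + 8*c^3 + 12*c^2 - 4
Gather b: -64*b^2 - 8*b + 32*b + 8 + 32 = -64*b^2 + 24*b + 40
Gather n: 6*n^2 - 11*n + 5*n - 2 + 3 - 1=6*n^2 - 6*n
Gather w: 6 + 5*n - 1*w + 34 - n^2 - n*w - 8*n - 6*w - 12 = -n^2 - 3*n + w*(-n - 7) + 28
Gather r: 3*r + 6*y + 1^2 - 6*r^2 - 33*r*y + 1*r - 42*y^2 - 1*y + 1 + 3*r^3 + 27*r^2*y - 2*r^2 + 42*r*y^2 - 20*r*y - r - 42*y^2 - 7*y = 3*r^3 + r^2*(27*y - 8) + r*(42*y^2 - 53*y + 3) - 84*y^2 - 2*y + 2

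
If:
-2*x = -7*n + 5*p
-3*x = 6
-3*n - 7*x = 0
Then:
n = 14/3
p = 22/3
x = -2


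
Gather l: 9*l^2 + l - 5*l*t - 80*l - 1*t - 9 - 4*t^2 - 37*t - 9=9*l^2 + l*(-5*t - 79) - 4*t^2 - 38*t - 18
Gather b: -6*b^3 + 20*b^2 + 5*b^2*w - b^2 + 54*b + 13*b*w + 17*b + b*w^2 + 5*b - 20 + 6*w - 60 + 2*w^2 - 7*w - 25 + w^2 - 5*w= -6*b^3 + b^2*(5*w + 19) + b*(w^2 + 13*w + 76) + 3*w^2 - 6*w - 105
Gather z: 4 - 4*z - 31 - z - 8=-5*z - 35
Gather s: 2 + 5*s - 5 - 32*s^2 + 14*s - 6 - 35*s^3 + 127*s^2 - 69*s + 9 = -35*s^3 + 95*s^2 - 50*s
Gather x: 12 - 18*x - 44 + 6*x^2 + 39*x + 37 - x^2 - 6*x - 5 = 5*x^2 + 15*x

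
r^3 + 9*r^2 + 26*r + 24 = (r + 2)*(r + 3)*(r + 4)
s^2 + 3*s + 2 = (s + 1)*(s + 2)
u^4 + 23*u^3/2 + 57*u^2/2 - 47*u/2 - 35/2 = (u - 1)*(u + 1/2)*(u + 5)*(u + 7)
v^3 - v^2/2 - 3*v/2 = v*(v - 3/2)*(v + 1)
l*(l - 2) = l^2 - 2*l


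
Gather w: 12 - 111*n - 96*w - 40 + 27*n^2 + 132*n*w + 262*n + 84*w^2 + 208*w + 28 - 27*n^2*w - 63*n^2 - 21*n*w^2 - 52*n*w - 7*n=-36*n^2 + 144*n + w^2*(84 - 21*n) + w*(-27*n^2 + 80*n + 112)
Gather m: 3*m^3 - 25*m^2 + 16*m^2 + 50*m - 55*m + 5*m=3*m^3 - 9*m^2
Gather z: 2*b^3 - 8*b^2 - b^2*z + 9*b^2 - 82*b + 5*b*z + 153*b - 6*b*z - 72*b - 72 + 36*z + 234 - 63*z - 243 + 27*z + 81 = 2*b^3 + b^2 - b + z*(-b^2 - b)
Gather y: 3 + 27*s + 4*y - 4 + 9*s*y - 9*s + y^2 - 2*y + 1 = 18*s + y^2 + y*(9*s + 2)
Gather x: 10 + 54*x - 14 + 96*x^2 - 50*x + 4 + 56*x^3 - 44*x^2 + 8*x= 56*x^3 + 52*x^2 + 12*x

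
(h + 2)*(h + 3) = h^2 + 5*h + 6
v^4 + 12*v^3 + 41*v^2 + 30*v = v*(v + 1)*(v + 5)*(v + 6)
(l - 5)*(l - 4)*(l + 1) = l^3 - 8*l^2 + 11*l + 20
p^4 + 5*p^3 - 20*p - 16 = (p - 2)*(p + 1)*(p + 2)*(p + 4)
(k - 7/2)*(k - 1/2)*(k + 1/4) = k^3 - 15*k^2/4 + 3*k/4 + 7/16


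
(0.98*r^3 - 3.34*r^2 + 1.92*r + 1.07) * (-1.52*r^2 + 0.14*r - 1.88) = -1.4896*r^5 + 5.214*r^4 - 5.2284*r^3 + 4.9216*r^2 - 3.4598*r - 2.0116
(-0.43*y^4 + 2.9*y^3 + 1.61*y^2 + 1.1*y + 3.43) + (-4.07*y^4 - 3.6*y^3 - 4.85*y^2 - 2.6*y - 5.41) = -4.5*y^4 - 0.7*y^3 - 3.24*y^2 - 1.5*y - 1.98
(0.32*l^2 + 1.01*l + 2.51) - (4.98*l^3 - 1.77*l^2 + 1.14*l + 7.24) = -4.98*l^3 + 2.09*l^2 - 0.13*l - 4.73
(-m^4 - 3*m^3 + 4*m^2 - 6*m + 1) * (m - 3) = -m^5 + 13*m^3 - 18*m^2 + 19*m - 3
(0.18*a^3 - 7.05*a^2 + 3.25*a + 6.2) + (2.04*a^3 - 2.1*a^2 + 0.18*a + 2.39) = 2.22*a^3 - 9.15*a^2 + 3.43*a + 8.59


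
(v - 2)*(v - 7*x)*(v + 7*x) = v^3 - 2*v^2 - 49*v*x^2 + 98*x^2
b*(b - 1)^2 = b^3 - 2*b^2 + b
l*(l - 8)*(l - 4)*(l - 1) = l^4 - 13*l^3 + 44*l^2 - 32*l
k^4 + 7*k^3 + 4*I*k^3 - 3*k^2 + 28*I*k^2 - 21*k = k*(k + 7)*(k + I)*(k + 3*I)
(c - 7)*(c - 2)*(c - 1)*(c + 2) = c^4 - 8*c^3 + 3*c^2 + 32*c - 28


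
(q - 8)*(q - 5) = q^2 - 13*q + 40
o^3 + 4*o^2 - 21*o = o*(o - 3)*(o + 7)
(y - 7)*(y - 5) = y^2 - 12*y + 35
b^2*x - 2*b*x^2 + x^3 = x*(-b + x)^2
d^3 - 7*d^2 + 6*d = d*(d - 6)*(d - 1)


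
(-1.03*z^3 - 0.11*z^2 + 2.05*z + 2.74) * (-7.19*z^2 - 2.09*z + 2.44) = 7.4057*z^5 + 2.9436*z^4 - 17.0228*z^3 - 24.2535*z^2 - 0.724600000000001*z + 6.6856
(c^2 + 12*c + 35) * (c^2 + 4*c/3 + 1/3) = c^4 + 40*c^3/3 + 154*c^2/3 + 152*c/3 + 35/3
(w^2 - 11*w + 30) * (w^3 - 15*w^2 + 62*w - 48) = w^5 - 26*w^4 + 257*w^3 - 1180*w^2 + 2388*w - 1440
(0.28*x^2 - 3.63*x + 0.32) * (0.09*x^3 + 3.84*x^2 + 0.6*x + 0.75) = 0.0252*x^5 + 0.7485*x^4 - 13.7424*x^3 - 0.7392*x^2 - 2.5305*x + 0.24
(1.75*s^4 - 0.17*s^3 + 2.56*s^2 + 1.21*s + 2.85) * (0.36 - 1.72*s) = -3.01*s^5 + 0.9224*s^4 - 4.4644*s^3 - 1.1596*s^2 - 4.4664*s + 1.026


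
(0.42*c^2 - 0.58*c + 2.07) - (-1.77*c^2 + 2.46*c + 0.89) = 2.19*c^2 - 3.04*c + 1.18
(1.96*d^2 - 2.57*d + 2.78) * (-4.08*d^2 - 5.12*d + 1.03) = -7.9968*d^4 + 0.4504*d^3 + 3.8348*d^2 - 16.8807*d + 2.8634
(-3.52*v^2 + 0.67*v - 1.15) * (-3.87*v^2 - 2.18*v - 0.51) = 13.6224*v^4 + 5.0807*v^3 + 4.7851*v^2 + 2.1653*v + 0.5865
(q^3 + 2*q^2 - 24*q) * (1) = q^3 + 2*q^2 - 24*q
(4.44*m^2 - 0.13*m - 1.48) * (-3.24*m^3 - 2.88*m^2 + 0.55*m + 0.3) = -14.3856*m^5 - 12.366*m^4 + 7.6116*m^3 + 5.5229*m^2 - 0.853*m - 0.444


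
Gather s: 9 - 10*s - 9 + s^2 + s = s^2 - 9*s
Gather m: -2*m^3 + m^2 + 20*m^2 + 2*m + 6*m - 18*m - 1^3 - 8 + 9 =-2*m^3 + 21*m^2 - 10*m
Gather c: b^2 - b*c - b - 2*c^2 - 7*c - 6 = b^2 - b - 2*c^2 + c*(-b - 7) - 6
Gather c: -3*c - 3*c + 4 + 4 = 8 - 6*c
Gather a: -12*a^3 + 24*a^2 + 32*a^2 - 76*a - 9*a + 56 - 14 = -12*a^3 + 56*a^2 - 85*a + 42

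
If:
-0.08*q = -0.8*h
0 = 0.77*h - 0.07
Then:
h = 0.09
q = 0.91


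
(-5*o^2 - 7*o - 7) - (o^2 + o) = -6*o^2 - 8*o - 7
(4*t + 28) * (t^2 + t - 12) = 4*t^3 + 32*t^2 - 20*t - 336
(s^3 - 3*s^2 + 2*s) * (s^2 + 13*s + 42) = s^5 + 10*s^4 + 5*s^3 - 100*s^2 + 84*s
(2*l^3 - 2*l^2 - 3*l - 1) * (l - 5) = 2*l^4 - 12*l^3 + 7*l^2 + 14*l + 5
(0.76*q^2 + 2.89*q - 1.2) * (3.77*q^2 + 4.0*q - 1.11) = 2.8652*q^4 + 13.9353*q^3 + 6.1924*q^2 - 8.0079*q + 1.332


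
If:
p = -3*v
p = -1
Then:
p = -1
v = 1/3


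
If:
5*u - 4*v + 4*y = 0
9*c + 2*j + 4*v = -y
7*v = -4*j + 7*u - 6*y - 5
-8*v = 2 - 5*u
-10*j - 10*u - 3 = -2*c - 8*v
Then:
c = 1525/6354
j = -475/1059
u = -22/3177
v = -808/3177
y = -1561/6354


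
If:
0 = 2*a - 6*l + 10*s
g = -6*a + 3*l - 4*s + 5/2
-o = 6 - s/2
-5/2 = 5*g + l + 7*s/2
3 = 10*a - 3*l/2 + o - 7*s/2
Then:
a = -108/469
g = 1517/938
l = -1626/469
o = -3291/469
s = -954/469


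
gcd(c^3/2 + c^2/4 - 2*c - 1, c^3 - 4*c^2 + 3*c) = 1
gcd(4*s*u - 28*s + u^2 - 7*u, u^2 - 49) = u - 7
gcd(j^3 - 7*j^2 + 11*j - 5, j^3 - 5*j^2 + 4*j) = j - 1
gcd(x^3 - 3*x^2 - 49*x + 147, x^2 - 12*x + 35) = x - 7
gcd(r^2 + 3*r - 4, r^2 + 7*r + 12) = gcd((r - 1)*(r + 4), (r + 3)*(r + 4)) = r + 4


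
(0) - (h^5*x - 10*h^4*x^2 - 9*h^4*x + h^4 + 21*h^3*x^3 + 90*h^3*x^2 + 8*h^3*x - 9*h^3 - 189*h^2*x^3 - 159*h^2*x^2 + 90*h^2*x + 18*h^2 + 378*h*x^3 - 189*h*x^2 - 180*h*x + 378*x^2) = -h^5*x + 10*h^4*x^2 + 9*h^4*x - h^4 - 21*h^3*x^3 - 90*h^3*x^2 - 8*h^3*x + 9*h^3 + 189*h^2*x^3 + 159*h^2*x^2 - 90*h^2*x - 18*h^2 - 378*h*x^3 + 189*h*x^2 + 180*h*x - 378*x^2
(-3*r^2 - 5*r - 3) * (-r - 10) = 3*r^3 + 35*r^2 + 53*r + 30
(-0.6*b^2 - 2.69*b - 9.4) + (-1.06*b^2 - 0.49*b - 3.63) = -1.66*b^2 - 3.18*b - 13.03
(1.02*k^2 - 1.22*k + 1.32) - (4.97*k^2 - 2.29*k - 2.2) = -3.95*k^2 + 1.07*k + 3.52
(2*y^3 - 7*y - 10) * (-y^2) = -2*y^5 + 7*y^3 + 10*y^2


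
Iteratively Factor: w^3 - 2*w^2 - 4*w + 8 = (w - 2)*(w^2 - 4) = (w - 2)^2*(w + 2)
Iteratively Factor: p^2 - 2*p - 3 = (p - 3)*(p + 1)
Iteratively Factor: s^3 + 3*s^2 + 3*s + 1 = (s + 1)*(s^2 + 2*s + 1) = (s + 1)^2*(s + 1)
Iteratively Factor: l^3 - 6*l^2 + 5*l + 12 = (l - 3)*(l^2 - 3*l - 4) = (l - 4)*(l - 3)*(l + 1)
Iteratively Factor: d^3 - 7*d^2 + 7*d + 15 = (d - 3)*(d^2 - 4*d - 5) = (d - 3)*(d + 1)*(d - 5)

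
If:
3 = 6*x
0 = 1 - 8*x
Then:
No Solution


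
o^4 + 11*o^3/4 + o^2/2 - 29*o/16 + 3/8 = (o - 1/2)*(o - 1/4)*(o + 3/2)*(o + 2)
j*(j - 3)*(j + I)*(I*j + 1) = I*j^4 - 3*I*j^3 + I*j^2 - 3*I*j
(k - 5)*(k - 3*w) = k^2 - 3*k*w - 5*k + 15*w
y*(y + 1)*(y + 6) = y^3 + 7*y^2 + 6*y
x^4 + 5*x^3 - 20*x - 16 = (x - 2)*(x + 1)*(x + 2)*(x + 4)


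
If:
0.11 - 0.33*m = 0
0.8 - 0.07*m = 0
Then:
No Solution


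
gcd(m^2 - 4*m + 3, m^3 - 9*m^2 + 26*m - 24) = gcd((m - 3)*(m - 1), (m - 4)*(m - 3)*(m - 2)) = m - 3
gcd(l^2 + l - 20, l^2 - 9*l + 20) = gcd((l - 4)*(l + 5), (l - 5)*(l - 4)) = l - 4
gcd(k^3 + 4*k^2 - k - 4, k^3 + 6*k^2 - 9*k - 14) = k + 1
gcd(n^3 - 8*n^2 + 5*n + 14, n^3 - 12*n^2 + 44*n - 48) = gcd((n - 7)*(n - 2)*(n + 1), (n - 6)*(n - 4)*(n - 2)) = n - 2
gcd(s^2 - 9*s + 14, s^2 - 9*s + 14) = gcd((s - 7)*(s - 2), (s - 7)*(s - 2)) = s^2 - 9*s + 14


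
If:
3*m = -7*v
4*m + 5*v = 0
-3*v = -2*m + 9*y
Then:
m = 0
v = 0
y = 0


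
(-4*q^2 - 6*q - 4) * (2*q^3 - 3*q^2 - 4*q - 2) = -8*q^5 + 26*q^3 + 44*q^2 + 28*q + 8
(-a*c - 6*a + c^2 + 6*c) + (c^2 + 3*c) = -a*c - 6*a + 2*c^2 + 9*c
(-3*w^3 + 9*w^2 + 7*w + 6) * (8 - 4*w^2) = 12*w^5 - 36*w^4 - 52*w^3 + 48*w^2 + 56*w + 48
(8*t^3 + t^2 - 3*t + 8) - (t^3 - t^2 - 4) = 7*t^3 + 2*t^2 - 3*t + 12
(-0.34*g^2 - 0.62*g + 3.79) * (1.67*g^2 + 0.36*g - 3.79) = -0.5678*g^4 - 1.1578*g^3 + 7.3947*g^2 + 3.7142*g - 14.3641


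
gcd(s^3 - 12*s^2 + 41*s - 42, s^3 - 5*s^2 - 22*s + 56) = s^2 - 9*s + 14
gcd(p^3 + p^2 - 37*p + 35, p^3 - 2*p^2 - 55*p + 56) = p^2 + 6*p - 7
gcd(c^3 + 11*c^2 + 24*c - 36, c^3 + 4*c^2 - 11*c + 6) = c^2 + 5*c - 6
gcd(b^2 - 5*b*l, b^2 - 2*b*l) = b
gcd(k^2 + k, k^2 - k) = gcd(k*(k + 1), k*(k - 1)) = k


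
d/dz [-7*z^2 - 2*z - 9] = -14*z - 2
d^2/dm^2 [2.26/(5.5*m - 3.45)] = 136.73/(5.5*m - 3.45)^3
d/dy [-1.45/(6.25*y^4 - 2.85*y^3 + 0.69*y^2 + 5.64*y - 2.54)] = (36.25*y^3 - 12.3975*y^2 + 2.001*y + 8.178)/(6.25*y^4 - 2.85*y^3 + 0.69*y^2 + 5.64*y - 2.54)^2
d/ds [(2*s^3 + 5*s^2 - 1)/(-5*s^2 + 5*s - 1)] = (-10*s^4 + 20*s^3 + 19*s^2 - 20*s + 5)/(25*s^4 - 50*s^3 + 35*s^2 - 10*s + 1)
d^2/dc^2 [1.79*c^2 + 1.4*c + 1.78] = 3.58000000000000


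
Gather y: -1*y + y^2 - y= y^2 - 2*y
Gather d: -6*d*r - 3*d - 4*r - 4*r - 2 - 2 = d*(-6*r - 3) - 8*r - 4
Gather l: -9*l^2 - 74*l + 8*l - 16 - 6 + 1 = -9*l^2 - 66*l - 21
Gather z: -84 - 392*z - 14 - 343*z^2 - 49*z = -343*z^2 - 441*z - 98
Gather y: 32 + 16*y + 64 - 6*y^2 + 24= -6*y^2 + 16*y + 120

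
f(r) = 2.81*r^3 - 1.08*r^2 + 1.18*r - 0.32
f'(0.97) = 7.02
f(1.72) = 12.81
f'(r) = 8.43*r^2 - 2.16*r + 1.18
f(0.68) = 0.87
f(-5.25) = -442.90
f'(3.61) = 103.24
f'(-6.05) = 322.81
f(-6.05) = -669.25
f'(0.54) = 2.47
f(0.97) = 2.37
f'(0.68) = 3.61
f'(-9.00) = 703.45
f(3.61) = 122.06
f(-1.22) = -8.47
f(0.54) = 0.44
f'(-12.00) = 1241.02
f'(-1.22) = 16.36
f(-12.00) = -5025.68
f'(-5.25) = 244.87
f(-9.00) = -2146.91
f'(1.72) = 22.40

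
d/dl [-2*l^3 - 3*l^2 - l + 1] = -6*l^2 - 6*l - 1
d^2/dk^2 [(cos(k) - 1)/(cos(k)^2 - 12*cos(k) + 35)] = (-9*(1 - cos(2*k))^2*cos(k)/4 - 2*(1 - cos(2*k))^2 - 1621*cos(k)/2 - 219*cos(2*k) + 42*cos(3*k) + cos(5*k)/2 + 411)/((cos(k) - 7)^3*(cos(k) - 5)^3)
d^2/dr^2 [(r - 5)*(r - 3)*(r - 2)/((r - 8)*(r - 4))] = 2*(23*r^3 - 282*r^2 + 1176*r - 1696)/(r^6 - 36*r^5 + 528*r^4 - 4032*r^3 + 16896*r^2 - 36864*r + 32768)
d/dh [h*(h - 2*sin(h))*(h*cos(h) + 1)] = -h^3*sin(h) + 3*h^2*cos(h) - 2*h^2*cos(2*h) - 2*h*sin(2*h) - 2*h*cos(h) + 2*h - 2*sin(h)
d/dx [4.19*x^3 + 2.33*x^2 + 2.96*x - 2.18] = 12.57*x^2 + 4.66*x + 2.96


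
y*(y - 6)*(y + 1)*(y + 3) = y^4 - 2*y^3 - 21*y^2 - 18*y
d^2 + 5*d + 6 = (d + 2)*(d + 3)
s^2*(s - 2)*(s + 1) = s^4 - s^3 - 2*s^2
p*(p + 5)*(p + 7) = p^3 + 12*p^2 + 35*p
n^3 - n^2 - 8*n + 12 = (n - 2)^2*(n + 3)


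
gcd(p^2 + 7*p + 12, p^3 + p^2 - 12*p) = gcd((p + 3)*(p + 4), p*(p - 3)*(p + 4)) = p + 4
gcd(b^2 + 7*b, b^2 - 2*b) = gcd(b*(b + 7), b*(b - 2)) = b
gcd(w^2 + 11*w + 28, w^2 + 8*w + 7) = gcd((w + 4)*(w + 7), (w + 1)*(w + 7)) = w + 7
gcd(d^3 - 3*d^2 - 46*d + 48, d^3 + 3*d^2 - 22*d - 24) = d + 6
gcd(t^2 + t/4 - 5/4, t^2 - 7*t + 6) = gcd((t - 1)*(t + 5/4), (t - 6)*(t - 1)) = t - 1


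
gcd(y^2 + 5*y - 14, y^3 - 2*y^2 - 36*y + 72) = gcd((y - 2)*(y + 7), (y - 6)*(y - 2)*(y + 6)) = y - 2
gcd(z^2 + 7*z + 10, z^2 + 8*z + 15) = z + 5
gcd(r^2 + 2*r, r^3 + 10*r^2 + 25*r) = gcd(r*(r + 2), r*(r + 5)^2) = r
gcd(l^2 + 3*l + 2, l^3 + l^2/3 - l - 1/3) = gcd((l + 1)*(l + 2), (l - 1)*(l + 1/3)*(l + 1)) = l + 1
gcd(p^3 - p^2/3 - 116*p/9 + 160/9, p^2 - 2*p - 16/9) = p - 8/3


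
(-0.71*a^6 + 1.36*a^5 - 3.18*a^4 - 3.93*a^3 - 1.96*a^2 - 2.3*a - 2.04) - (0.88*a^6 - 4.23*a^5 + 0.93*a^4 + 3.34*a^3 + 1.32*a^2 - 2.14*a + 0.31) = -1.59*a^6 + 5.59*a^5 - 4.11*a^4 - 7.27*a^3 - 3.28*a^2 - 0.16*a - 2.35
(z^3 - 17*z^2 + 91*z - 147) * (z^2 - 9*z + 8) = z^5 - 26*z^4 + 252*z^3 - 1102*z^2 + 2051*z - 1176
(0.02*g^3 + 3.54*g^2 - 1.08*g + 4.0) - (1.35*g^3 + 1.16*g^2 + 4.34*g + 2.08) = -1.33*g^3 + 2.38*g^2 - 5.42*g + 1.92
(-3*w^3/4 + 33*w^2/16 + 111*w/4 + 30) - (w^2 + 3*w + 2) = -3*w^3/4 + 17*w^2/16 + 99*w/4 + 28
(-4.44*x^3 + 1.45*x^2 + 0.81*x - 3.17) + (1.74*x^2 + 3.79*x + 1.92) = -4.44*x^3 + 3.19*x^2 + 4.6*x - 1.25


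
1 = 1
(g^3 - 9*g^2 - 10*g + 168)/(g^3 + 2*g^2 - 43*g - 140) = (g - 6)/(g + 5)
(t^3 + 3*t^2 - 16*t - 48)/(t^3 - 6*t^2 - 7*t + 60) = (t + 4)/(t - 5)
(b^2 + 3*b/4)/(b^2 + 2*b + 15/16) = 4*b/(4*b + 5)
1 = 1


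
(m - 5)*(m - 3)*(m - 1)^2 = m^4 - 10*m^3 + 32*m^2 - 38*m + 15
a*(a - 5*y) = a^2 - 5*a*y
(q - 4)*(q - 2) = q^2 - 6*q + 8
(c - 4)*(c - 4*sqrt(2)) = c^2 - 4*sqrt(2)*c - 4*c + 16*sqrt(2)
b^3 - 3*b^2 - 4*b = b*(b - 4)*(b + 1)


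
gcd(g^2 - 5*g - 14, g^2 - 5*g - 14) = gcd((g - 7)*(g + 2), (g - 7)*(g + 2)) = g^2 - 5*g - 14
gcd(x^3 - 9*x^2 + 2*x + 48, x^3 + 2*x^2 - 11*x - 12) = x - 3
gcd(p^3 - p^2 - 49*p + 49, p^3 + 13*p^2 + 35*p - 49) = p^2 + 6*p - 7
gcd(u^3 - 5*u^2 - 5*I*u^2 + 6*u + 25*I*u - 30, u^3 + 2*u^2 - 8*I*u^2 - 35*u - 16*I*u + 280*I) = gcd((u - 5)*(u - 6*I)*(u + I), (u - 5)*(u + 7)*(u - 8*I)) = u - 5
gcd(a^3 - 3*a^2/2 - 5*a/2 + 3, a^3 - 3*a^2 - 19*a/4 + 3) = a + 3/2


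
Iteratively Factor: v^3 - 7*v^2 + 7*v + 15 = (v - 5)*(v^2 - 2*v - 3) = (v - 5)*(v + 1)*(v - 3)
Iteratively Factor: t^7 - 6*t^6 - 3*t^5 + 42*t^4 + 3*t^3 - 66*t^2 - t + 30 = (t - 1)*(t^6 - 5*t^5 - 8*t^4 + 34*t^3 + 37*t^2 - 29*t - 30) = (t - 1)^2*(t^5 - 4*t^4 - 12*t^3 + 22*t^2 + 59*t + 30) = (t - 3)*(t - 1)^2*(t^4 - t^3 - 15*t^2 - 23*t - 10) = (t - 3)*(t - 1)^2*(t + 1)*(t^3 - 2*t^2 - 13*t - 10) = (t - 3)*(t - 1)^2*(t + 1)*(t + 2)*(t^2 - 4*t - 5) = (t - 5)*(t - 3)*(t - 1)^2*(t + 1)*(t + 2)*(t + 1)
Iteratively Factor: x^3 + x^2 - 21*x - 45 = (x + 3)*(x^2 - 2*x - 15) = (x + 3)^2*(x - 5)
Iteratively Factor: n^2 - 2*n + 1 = (n - 1)*(n - 1)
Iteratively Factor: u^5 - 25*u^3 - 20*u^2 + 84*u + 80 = (u + 4)*(u^4 - 4*u^3 - 9*u^2 + 16*u + 20) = (u - 5)*(u + 4)*(u^3 + u^2 - 4*u - 4) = (u - 5)*(u - 2)*(u + 4)*(u^2 + 3*u + 2) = (u - 5)*(u - 2)*(u + 1)*(u + 4)*(u + 2)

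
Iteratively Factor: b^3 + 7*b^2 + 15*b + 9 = (b + 3)*(b^2 + 4*b + 3) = (b + 1)*(b + 3)*(b + 3)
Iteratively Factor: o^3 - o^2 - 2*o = (o - 2)*(o^2 + o) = (o - 2)*(o + 1)*(o)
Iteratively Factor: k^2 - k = (k)*(k - 1)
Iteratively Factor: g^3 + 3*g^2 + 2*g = (g + 2)*(g^2 + g) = g*(g + 2)*(g + 1)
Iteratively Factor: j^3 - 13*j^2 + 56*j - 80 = (j - 5)*(j^2 - 8*j + 16) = (j - 5)*(j - 4)*(j - 4)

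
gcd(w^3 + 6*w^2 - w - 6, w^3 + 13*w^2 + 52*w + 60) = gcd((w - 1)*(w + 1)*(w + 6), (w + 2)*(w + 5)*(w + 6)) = w + 6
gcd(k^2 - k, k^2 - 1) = k - 1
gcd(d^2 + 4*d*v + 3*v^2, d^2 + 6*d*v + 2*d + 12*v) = 1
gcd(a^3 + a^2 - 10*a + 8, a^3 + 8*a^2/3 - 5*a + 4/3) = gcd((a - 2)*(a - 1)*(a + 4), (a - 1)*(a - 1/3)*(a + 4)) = a^2 + 3*a - 4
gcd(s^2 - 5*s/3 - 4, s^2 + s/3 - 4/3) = s + 4/3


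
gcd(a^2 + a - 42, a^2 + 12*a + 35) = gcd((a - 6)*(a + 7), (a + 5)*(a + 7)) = a + 7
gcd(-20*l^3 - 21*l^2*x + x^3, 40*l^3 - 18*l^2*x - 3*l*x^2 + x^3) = -20*l^2 - l*x + x^2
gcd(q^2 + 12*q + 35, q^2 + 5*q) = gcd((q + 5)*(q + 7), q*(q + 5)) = q + 5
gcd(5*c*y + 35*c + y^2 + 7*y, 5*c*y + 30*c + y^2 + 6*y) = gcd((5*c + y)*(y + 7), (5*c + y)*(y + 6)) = 5*c + y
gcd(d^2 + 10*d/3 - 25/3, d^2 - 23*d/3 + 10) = d - 5/3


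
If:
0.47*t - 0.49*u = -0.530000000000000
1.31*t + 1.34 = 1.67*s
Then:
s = 0.817811186138362*u - 0.0821760733851446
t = 1.04255319148936*u - 1.12765957446809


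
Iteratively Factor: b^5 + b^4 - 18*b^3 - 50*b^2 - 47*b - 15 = (b + 1)*(b^4 - 18*b^2 - 32*b - 15) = (b - 5)*(b + 1)*(b^3 + 5*b^2 + 7*b + 3) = (b - 5)*(b + 1)*(b + 3)*(b^2 + 2*b + 1) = (b - 5)*(b + 1)^2*(b + 3)*(b + 1)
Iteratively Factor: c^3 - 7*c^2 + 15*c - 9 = (c - 3)*(c^2 - 4*c + 3) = (c - 3)^2*(c - 1)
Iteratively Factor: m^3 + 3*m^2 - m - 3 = (m - 1)*(m^2 + 4*m + 3) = (m - 1)*(m + 1)*(m + 3)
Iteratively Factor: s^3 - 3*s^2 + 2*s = (s)*(s^2 - 3*s + 2) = s*(s - 2)*(s - 1)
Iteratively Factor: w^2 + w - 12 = (w + 4)*(w - 3)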